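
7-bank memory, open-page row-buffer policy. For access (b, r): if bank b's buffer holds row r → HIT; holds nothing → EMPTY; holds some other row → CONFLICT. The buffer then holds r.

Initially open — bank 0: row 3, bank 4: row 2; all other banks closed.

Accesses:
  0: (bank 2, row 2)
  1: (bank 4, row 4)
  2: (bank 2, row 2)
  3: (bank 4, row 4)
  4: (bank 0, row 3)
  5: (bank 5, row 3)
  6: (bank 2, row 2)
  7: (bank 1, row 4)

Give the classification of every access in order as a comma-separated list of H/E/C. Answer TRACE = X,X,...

step 0: bank2 None->2 [EMPTY]
step 1: bank4 2->4 [CONFLICT]
step 2: bank2 2->2 [HIT]
step 3: bank4 4->4 [HIT]
step 4: bank0 3->3 [HIT]
step 5: bank5 None->3 [EMPTY]
step 6: bank2 2->2 [HIT]
step 7: bank1 None->4 [EMPTY]

TRACE = E,C,H,H,H,E,H,E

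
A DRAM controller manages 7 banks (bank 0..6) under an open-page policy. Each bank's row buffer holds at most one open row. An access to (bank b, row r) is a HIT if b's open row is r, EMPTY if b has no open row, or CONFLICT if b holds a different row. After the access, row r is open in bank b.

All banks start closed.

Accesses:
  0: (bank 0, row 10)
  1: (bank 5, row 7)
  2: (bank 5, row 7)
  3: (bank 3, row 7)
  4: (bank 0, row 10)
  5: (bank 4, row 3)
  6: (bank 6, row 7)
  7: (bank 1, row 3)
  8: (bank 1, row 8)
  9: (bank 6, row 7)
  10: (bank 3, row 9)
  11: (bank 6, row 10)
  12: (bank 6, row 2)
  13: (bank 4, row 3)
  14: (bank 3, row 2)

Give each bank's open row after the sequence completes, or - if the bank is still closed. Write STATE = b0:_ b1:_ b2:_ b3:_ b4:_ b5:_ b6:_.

STATE = b0:10 b1:8 b2:- b3:2 b4:3 b5:7 b6:2

0: bank 0 row 10 — prev None → EMPTY
1: bank 5 row 7 — prev None → EMPTY
2: bank 5 row 7 — prev 7 → HIT
3: bank 3 row 7 — prev None → EMPTY
4: bank 0 row 10 — prev 10 → HIT
5: bank 4 row 3 — prev None → EMPTY
6: bank 6 row 7 — prev None → EMPTY
7: bank 1 row 3 — prev None → EMPTY
8: bank 1 row 8 — prev 3 → CONFLICT
9: bank 6 row 7 — prev 7 → HIT
10: bank 3 row 9 — prev 7 → CONFLICT
11: bank 6 row 10 — prev 7 → CONFLICT
12: bank 6 row 2 — prev 10 → CONFLICT
13: bank 4 row 3 — prev 3 → HIT
14: bank 3 row 2 — prev 9 → CONFLICT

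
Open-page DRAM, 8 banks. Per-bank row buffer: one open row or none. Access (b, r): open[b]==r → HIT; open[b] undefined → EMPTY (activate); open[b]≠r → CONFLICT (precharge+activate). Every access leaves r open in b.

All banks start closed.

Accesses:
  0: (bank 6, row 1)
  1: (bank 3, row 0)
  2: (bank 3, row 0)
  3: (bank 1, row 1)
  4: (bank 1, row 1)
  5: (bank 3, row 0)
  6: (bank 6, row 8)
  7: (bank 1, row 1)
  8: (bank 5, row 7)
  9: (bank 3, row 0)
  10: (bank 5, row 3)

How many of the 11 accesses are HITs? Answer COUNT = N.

COUNT = 5

step 0: bank6 None->1 [EMPTY]
step 1: bank3 None->0 [EMPTY]
step 2: bank3 0->0 [HIT]
step 3: bank1 None->1 [EMPTY]
step 4: bank1 1->1 [HIT]
step 5: bank3 0->0 [HIT]
step 6: bank6 1->8 [CONFLICT]
step 7: bank1 1->1 [HIT]
step 8: bank5 None->7 [EMPTY]
step 9: bank3 0->0 [HIT]
step 10: bank5 7->3 [CONFLICT]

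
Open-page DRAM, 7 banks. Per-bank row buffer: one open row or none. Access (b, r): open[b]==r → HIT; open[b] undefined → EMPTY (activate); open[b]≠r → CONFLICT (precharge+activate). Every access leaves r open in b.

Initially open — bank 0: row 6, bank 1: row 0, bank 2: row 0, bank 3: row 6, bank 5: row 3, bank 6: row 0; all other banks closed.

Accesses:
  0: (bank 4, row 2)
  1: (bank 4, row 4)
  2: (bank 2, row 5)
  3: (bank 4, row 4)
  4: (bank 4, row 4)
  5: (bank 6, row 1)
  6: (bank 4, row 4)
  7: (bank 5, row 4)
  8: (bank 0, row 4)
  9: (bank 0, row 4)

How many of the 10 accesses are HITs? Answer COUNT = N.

COUNT = 4

  [0] b4 r2: no row ⇒ E
  [1] b4 r4: had r2 ⇒ C
  [2] b2 r5: had r0 ⇒ C
  [3] b4 r4: had r4 ⇒ H
  [4] b4 r4: had r4 ⇒ H
  [5] b6 r1: had r0 ⇒ C
  [6] b4 r4: had r4 ⇒ H
  [7] b5 r4: had r3 ⇒ C
  [8] b0 r4: had r6 ⇒ C
  [9] b0 r4: had r4 ⇒ H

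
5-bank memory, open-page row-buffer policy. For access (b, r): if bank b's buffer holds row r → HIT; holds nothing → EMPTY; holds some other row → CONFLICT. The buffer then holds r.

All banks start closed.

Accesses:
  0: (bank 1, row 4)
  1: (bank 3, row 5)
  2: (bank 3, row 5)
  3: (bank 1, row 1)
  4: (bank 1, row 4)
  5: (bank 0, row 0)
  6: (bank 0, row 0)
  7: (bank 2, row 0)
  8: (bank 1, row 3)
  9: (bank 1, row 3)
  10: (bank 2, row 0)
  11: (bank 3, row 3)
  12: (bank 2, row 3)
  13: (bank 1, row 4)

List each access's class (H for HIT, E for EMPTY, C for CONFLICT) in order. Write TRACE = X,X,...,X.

TRACE = E,E,H,C,C,E,H,E,C,H,H,C,C,C

0: bank 1 row 4 — prev None → EMPTY
1: bank 3 row 5 — prev None → EMPTY
2: bank 3 row 5 — prev 5 → HIT
3: bank 1 row 1 — prev 4 → CONFLICT
4: bank 1 row 4 — prev 1 → CONFLICT
5: bank 0 row 0 — prev None → EMPTY
6: bank 0 row 0 — prev 0 → HIT
7: bank 2 row 0 — prev None → EMPTY
8: bank 1 row 3 — prev 4 → CONFLICT
9: bank 1 row 3 — prev 3 → HIT
10: bank 2 row 0 — prev 0 → HIT
11: bank 3 row 3 — prev 5 → CONFLICT
12: bank 2 row 3 — prev 0 → CONFLICT
13: bank 1 row 4 — prev 3 → CONFLICT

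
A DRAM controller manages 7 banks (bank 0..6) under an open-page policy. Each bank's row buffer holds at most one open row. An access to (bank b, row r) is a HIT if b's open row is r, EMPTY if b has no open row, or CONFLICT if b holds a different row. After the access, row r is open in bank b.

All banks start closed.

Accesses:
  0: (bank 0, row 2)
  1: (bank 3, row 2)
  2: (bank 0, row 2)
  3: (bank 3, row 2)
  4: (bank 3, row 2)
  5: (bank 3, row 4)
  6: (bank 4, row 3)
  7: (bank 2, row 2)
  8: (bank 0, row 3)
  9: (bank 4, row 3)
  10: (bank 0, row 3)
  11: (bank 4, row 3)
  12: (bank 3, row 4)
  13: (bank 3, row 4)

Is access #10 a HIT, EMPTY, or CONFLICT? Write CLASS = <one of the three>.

CLASS = HIT

#0 (0,2) E
#1 (3,2) E
#2 (0,2) H  (was 2)
#3 (3,2) H  (was 2)
#4 (3,2) H  (was 2)
#5 (3,4) C  (was 2)
#6 (4,3) E
#7 (2,2) E
#8 (0,3) C  (was 2)
#9 (4,3) H  (was 3)
#10 (0,3) H  (was 3)
#11 (4,3) H  (was 3)
#12 (3,4) H  (was 4)
#13 (3,4) H  (was 4)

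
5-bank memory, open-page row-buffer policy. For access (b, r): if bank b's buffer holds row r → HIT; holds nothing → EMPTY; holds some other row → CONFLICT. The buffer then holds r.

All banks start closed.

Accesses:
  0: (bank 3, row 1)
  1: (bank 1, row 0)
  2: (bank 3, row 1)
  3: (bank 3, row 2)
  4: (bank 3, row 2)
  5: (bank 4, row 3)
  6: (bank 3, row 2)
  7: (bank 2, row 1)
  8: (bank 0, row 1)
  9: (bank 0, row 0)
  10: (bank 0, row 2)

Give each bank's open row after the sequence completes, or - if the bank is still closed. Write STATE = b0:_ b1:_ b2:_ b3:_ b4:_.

  [0] b3 r1: no row ⇒ E
  [1] b1 r0: no row ⇒ E
  [2] b3 r1: had r1 ⇒ H
  [3] b3 r2: had r1 ⇒ C
  [4] b3 r2: had r2 ⇒ H
  [5] b4 r3: no row ⇒ E
  [6] b3 r2: had r2 ⇒ H
  [7] b2 r1: no row ⇒ E
  [8] b0 r1: no row ⇒ E
  [9] b0 r0: had r1 ⇒ C
  [10] b0 r2: had r0 ⇒ C

STATE = b0:2 b1:0 b2:1 b3:2 b4:3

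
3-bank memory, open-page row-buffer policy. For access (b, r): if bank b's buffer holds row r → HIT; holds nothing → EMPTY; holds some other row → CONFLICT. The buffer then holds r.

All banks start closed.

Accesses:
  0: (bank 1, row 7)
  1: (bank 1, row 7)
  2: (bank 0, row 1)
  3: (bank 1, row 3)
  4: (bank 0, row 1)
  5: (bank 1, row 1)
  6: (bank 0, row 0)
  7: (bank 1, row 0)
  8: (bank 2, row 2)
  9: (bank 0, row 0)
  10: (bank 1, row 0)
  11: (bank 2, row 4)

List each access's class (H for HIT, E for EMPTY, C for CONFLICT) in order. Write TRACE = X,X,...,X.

step 0: bank1 None->7 [EMPTY]
step 1: bank1 7->7 [HIT]
step 2: bank0 None->1 [EMPTY]
step 3: bank1 7->3 [CONFLICT]
step 4: bank0 1->1 [HIT]
step 5: bank1 3->1 [CONFLICT]
step 6: bank0 1->0 [CONFLICT]
step 7: bank1 1->0 [CONFLICT]
step 8: bank2 None->2 [EMPTY]
step 9: bank0 0->0 [HIT]
step 10: bank1 0->0 [HIT]
step 11: bank2 2->4 [CONFLICT]

TRACE = E,H,E,C,H,C,C,C,E,H,H,C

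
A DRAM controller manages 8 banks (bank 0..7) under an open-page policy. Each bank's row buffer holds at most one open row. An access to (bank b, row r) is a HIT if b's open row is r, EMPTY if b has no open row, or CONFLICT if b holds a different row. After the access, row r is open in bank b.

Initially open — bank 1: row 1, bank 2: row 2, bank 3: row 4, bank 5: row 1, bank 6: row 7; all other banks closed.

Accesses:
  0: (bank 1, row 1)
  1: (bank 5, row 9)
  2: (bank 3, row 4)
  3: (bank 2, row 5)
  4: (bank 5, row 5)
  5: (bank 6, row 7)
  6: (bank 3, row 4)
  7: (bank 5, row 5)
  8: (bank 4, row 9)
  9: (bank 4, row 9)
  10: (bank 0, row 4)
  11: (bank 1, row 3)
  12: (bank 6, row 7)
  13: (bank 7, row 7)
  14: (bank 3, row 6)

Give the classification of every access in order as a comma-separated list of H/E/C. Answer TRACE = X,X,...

TRACE = H,C,H,C,C,H,H,H,E,H,E,C,H,E,C

#0 (1,1) H  (was 1)
#1 (5,9) C  (was 1)
#2 (3,4) H  (was 4)
#3 (2,5) C  (was 2)
#4 (5,5) C  (was 9)
#5 (6,7) H  (was 7)
#6 (3,4) H  (was 4)
#7 (5,5) H  (was 5)
#8 (4,9) E
#9 (4,9) H  (was 9)
#10 (0,4) E
#11 (1,3) C  (was 1)
#12 (6,7) H  (was 7)
#13 (7,7) E
#14 (3,6) C  (was 4)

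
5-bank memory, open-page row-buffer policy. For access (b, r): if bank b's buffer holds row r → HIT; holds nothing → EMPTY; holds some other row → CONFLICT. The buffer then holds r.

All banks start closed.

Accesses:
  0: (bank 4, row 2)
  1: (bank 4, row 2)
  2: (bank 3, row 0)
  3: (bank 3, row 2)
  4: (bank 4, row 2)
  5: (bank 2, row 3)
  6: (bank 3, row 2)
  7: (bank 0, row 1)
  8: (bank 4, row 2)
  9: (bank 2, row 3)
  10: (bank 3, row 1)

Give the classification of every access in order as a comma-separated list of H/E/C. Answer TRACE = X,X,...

TRACE = E,H,E,C,H,E,H,E,H,H,C

#0 (4,2) E
#1 (4,2) H  (was 2)
#2 (3,0) E
#3 (3,2) C  (was 0)
#4 (4,2) H  (was 2)
#5 (2,3) E
#6 (3,2) H  (was 2)
#7 (0,1) E
#8 (4,2) H  (was 2)
#9 (2,3) H  (was 3)
#10 (3,1) C  (was 2)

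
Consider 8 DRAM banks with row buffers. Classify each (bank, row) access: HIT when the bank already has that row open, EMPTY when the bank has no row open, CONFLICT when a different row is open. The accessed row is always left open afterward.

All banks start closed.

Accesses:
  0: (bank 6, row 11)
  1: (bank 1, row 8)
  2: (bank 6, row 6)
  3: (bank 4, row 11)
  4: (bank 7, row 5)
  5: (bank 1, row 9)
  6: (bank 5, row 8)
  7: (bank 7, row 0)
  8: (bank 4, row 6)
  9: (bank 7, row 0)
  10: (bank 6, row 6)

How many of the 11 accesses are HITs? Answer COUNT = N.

COUNT = 2

0: bank 6 row 11 — prev None → EMPTY
1: bank 1 row 8 — prev None → EMPTY
2: bank 6 row 6 — prev 11 → CONFLICT
3: bank 4 row 11 — prev None → EMPTY
4: bank 7 row 5 — prev None → EMPTY
5: bank 1 row 9 — prev 8 → CONFLICT
6: bank 5 row 8 — prev None → EMPTY
7: bank 7 row 0 — prev 5 → CONFLICT
8: bank 4 row 6 — prev 11 → CONFLICT
9: bank 7 row 0 — prev 0 → HIT
10: bank 6 row 6 — prev 6 → HIT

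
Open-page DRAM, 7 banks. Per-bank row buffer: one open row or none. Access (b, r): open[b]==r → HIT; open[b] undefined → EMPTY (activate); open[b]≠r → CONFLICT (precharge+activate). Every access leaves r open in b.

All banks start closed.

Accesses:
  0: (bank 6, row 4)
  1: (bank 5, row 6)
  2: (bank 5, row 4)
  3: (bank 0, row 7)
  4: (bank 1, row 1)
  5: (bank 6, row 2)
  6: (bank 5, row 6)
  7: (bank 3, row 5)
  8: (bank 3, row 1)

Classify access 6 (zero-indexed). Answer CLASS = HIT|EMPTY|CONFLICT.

0: bank 6 row 4 — prev None → EMPTY
1: bank 5 row 6 — prev None → EMPTY
2: bank 5 row 4 — prev 6 → CONFLICT
3: bank 0 row 7 — prev None → EMPTY
4: bank 1 row 1 — prev None → EMPTY
5: bank 6 row 2 — prev 4 → CONFLICT
6: bank 5 row 6 — prev 4 → CONFLICT
7: bank 3 row 5 — prev None → EMPTY
8: bank 3 row 1 — prev 5 → CONFLICT

CLASS = CONFLICT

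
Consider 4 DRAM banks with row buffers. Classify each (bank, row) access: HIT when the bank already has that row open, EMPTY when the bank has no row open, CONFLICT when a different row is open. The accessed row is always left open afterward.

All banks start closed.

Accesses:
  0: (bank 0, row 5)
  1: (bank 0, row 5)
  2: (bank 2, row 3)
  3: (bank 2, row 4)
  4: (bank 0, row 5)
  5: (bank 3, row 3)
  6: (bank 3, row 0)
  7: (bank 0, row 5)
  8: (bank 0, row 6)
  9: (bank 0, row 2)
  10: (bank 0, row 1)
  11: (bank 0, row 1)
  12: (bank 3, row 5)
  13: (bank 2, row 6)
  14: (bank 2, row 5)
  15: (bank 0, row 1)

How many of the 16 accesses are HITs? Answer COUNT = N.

0: bank 0 row 5 — prev None → EMPTY
1: bank 0 row 5 — prev 5 → HIT
2: bank 2 row 3 — prev None → EMPTY
3: bank 2 row 4 — prev 3 → CONFLICT
4: bank 0 row 5 — prev 5 → HIT
5: bank 3 row 3 — prev None → EMPTY
6: bank 3 row 0 — prev 3 → CONFLICT
7: bank 0 row 5 — prev 5 → HIT
8: bank 0 row 6 — prev 5 → CONFLICT
9: bank 0 row 2 — prev 6 → CONFLICT
10: bank 0 row 1 — prev 2 → CONFLICT
11: bank 0 row 1 — prev 1 → HIT
12: bank 3 row 5 — prev 0 → CONFLICT
13: bank 2 row 6 — prev 4 → CONFLICT
14: bank 2 row 5 — prev 6 → CONFLICT
15: bank 0 row 1 — prev 1 → HIT

COUNT = 5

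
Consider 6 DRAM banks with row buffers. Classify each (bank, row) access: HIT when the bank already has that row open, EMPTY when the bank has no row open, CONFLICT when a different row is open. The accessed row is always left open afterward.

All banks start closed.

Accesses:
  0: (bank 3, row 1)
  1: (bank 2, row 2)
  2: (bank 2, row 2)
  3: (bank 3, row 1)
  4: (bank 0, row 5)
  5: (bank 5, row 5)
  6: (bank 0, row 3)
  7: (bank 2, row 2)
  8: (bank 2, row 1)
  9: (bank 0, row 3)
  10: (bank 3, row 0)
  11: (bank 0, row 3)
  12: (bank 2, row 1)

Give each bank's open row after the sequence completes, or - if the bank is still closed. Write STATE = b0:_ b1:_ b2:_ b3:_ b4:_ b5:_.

STATE = b0:3 b1:- b2:1 b3:0 b4:- b5:5

  [0] b3 r1: no row ⇒ E
  [1] b2 r2: no row ⇒ E
  [2] b2 r2: had r2 ⇒ H
  [3] b3 r1: had r1 ⇒ H
  [4] b0 r5: no row ⇒ E
  [5] b5 r5: no row ⇒ E
  [6] b0 r3: had r5 ⇒ C
  [7] b2 r2: had r2 ⇒ H
  [8] b2 r1: had r2 ⇒ C
  [9] b0 r3: had r3 ⇒ H
  [10] b3 r0: had r1 ⇒ C
  [11] b0 r3: had r3 ⇒ H
  [12] b2 r1: had r1 ⇒ H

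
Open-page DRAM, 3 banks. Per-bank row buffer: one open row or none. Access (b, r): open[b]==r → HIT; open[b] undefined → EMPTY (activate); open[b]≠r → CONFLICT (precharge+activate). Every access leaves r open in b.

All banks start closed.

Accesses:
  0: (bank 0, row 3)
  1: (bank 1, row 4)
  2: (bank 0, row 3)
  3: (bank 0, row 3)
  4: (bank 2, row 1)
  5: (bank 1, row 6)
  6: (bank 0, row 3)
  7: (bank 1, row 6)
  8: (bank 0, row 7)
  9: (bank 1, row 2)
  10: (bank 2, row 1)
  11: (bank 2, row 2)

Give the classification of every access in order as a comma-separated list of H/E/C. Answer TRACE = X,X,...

TRACE = E,E,H,H,E,C,H,H,C,C,H,C

  [0] b0 r3: no row ⇒ E
  [1] b1 r4: no row ⇒ E
  [2] b0 r3: had r3 ⇒ H
  [3] b0 r3: had r3 ⇒ H
  [4] b2 r1: no row ⇒ E
  [5] b1 r6: had r4 ⇒ C
  [6] b0 r3: had r3 ⇒ H
  [7] b1 r6: had r6 ⇒ H
  [8] b0 r7: had r3 ⇒ C
  [9] b1 r2: had r6 ⇒ C
  [10] b2 r1: had r1 ⇒ H
  [11] b2 r2: had r1 ⇒ C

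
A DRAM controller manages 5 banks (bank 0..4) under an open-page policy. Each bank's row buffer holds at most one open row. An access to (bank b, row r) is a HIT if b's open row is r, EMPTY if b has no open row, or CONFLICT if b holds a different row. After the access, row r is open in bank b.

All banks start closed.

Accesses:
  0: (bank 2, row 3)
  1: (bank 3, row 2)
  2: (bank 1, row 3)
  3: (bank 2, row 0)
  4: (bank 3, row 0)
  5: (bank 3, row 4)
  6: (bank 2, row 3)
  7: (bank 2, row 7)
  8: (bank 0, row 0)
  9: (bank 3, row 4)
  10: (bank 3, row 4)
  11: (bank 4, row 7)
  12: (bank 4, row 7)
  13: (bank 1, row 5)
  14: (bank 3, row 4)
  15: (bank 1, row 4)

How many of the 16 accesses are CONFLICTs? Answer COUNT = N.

COUNT = 7

#0 (2,3) E
#1 (3,2) E
#2 (1,3) E
#3 (2,0) C  (was 3)
#4 (3,0) C  (was 2)
#5 (3,4) C  (was 0)
#6 (2,3) C  (was 0)
#7 (2,7) C  (was 3)
#8 (0,0) E
#9 (3,4) H  (was 4)
#10 (3,4) H  (was 4)
#11 (4,7) E
#12 (4,7) H  (was 7)
#13 (1,5) C  (was 3)
#14 (3,4) H  (was 4)
#15 (1,4) C  (was 5)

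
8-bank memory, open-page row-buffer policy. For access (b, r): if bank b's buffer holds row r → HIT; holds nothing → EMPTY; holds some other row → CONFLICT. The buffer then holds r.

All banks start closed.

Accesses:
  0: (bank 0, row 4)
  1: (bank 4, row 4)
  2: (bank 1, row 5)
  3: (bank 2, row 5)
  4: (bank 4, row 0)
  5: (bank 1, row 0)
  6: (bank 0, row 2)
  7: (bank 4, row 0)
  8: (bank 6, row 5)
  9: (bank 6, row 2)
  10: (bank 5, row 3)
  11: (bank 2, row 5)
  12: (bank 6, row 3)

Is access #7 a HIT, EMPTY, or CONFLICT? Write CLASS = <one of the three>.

#0 (0,4) E
#1 (4,4) E
#2 (1,5) E
#3 (2,5) E
#4 (4,0) C  (was 4)
#5 (1,0) C  (was 5)
#6 (0,2) C  (was 4)
#7 (4,0) H  (was 0)
#8 (6,5) E
#9 (6,2) C  (was 5)
#10 (5,3) E
#11 (2,5) H  (was 5)
#12 (6,3) C  (was 2)

CLASS = HIT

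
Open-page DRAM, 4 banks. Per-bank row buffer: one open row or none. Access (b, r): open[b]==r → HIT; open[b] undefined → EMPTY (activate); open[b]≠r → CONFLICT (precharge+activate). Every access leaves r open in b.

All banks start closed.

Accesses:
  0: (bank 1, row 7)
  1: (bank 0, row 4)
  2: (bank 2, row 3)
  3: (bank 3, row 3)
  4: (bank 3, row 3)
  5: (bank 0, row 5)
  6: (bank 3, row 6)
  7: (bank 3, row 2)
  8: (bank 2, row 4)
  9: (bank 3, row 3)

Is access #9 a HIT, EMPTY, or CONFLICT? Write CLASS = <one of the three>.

0: bank 1 row 7 — prev None → EMPTY
1: bank 0 row 4 — prev None → EMPTY
2: bank 2 row 3 — prev None → EMPTY
3: bank 3 row 3 — prev None → EMPTY
4: bank 3 row 3 — prev 3 → HIT
5: bank 0 row 5 — prev 4 → CONFLICT
6: bank 3 row 6 — prev 3 → CONFLICT
7: bank 3 row 2 — prev 6 → CONFLICT
8: bank 2 row 4 — prev 3 → CONFLICT
9: bank 3 row 3 — prev 2 → CONFLICT

CLASS = CONFLICT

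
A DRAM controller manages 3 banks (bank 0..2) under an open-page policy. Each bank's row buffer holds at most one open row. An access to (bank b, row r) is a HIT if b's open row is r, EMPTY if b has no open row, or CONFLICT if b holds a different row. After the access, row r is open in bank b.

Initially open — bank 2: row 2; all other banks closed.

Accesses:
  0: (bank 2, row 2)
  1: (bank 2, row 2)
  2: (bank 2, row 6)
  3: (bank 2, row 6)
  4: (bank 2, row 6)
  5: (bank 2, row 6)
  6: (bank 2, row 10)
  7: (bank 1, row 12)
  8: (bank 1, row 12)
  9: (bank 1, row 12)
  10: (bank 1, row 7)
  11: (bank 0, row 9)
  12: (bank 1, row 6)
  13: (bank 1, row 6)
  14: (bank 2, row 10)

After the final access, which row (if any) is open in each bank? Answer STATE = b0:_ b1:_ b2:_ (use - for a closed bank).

STATE = b0:9 b1:6 b2:10

  [0] b2 r2: had r2 ⇒ H
  [1] b2 r2: had r2 ⇒ H
  [2] b2 r6: had r2 ⇒ C
  [3] b2 r6: had r6 ⇒ H
  [4] b2 r6: had r6 ⇒ H
  [5] b2 r6: had r6 ⇒ H
  [6] b2 r10: had r6 ⇒ C
  [7] b1 r12: no row ⇒ E
  [8] b1 r12: had r12 ⇒ H
  [9] b1 r12: had r12 ⇒ H
  [10] b1 r7: had r12 ⇒ C
  [11] b0 r9: no row ⇒ E
  [12] b1 r6: had r7 ⇒ C
  [13] b1 r6: had r6 ⇒ H
  [14] b2 r10: had r10 ⇒ H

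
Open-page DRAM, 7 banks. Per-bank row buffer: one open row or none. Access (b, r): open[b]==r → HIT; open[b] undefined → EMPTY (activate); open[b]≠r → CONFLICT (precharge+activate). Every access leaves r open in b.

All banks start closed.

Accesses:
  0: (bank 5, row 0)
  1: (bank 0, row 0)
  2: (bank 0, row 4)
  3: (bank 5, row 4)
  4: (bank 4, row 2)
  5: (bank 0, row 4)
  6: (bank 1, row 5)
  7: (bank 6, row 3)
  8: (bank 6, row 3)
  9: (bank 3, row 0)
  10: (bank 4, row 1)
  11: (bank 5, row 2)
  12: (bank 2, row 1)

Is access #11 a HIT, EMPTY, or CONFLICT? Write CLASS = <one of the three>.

  [0] b5 r0: no row ⇒ E
  [1] b0 r0: no row ⇒ E
  [2] b0 r4: had r0 ⇒ C
  [3] b5 r4: had r0 ⇒ C
  [4] b4 r2: no row ⇒ E
  [5] b0 r4: had r4 ⇒ H
  [6] b1 r5: no row ⇒ E
  [7] b6 r3: no row ⇒ E
  [8] b6 r3: had r3 ⇒ H
  [9] b3 r0: no row ⇒ E
  [10] b4 r1: had r2 ⇒ C
  [11] b5 r2: had r4 ⇒ C
  [12] b2 r1: no row ⇒ E

CLASS = CONFLICT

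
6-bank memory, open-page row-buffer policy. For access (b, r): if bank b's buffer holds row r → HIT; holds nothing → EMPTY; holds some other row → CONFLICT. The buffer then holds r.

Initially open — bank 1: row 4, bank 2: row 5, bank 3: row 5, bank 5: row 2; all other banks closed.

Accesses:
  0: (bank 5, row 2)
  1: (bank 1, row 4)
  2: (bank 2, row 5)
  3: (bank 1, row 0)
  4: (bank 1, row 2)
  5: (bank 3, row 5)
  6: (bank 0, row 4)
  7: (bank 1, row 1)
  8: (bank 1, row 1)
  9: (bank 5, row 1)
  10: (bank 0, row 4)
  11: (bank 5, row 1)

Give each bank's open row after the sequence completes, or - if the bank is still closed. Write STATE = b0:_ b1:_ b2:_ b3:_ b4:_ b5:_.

STATE = b0:4 b1:1 b2:5 b3:5 b4:- b5:1

#0 (5,2) H  (was 2)
#1 (1,4) H  (was 4)
#2 (2,5) H  (was 5)
#3 (1,0) C  (was 4)
#4 (1,2) C  (was 0)
#5 (3,5) H  (was 5)
#6 (0,4) E
#7 (1,1) C  (was 2)
#8 (1,1) H  (was 1)
#9 (5,1) C  (was 2)
#10 (0,4) H  (was 4)
#11 (5,1) H  (was 1)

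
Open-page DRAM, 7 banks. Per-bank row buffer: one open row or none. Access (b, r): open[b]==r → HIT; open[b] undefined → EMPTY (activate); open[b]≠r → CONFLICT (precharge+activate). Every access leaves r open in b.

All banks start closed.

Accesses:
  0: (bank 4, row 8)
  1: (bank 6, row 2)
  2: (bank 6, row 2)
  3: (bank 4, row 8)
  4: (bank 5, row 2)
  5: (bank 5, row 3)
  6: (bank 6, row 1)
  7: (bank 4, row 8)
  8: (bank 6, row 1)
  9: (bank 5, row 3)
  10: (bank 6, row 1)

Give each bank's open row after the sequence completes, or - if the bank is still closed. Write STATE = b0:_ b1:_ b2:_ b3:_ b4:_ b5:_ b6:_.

#0 (4,8) E
#1 (6,2) E
#2 (6,2) H  (was 2)
#3 (4,8) H  (was 8)
#4 (5,2) E
#5 (5,3) C  (was 2)
#6 (6,1) C  (was 2)
#7 (4,8) H  (was 8)
#8 (6,1) H  (was 1)
#9 (5,3) H  (was 3)
#10 (6,1) H  (was 1)

STATE = b0:- b1:- b2:- b3:- b4:8 b5:3 b6:1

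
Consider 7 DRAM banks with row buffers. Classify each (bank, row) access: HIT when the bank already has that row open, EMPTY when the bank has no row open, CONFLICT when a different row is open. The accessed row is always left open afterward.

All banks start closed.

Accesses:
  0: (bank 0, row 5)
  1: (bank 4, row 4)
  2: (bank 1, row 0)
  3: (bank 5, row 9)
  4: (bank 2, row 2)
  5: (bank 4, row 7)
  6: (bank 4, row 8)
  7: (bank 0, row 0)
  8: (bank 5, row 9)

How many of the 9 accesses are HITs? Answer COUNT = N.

COUNT = 1

0: bank 0 row 5 — prev None → EMPTY
1: bank 4 row 4 — prev None → EMPTY
2: bank 1 row 0 — prev None → EMPTY
3: bank 5 row 9 — prev None → EMPTY
4: bank 2 row 2 — prev None → EMPTY
5: bank 4 row 7 — prev 4 → CONFLICT
6: bank 4 row 8 — prev 7 → CONFLICT
7: bank 0 row 0 — prev 5 → CONFLICT
8: bank 5 row 9 — prev 9 → HIT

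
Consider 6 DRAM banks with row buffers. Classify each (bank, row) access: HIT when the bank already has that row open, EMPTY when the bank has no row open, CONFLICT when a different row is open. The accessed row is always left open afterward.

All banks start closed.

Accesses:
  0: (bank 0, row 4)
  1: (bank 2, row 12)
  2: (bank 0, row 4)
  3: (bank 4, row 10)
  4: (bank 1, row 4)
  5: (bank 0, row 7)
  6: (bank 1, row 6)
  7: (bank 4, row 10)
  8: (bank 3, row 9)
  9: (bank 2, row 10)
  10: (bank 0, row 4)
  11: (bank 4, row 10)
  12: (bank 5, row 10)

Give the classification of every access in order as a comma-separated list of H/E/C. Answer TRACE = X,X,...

#0 (0,4) E
#1 (2,12) E
#2 (0,4) H  (was 4)
#3 (4,10) E
#4 (1,4) E
#5 (0,7) C  (was 4)
#6 (1,6) C  (was 4)
#7 (4,10) H  (was 10)
#8 (3,9) E
#9 (2,10) C  (was 12)
#10 (0,4) C  (was 7)
#11 (4,10) H  (was 10)
#12 (5,10) E

TRACE = E,E,H,E,E,C,C,H,E,C,C,H,E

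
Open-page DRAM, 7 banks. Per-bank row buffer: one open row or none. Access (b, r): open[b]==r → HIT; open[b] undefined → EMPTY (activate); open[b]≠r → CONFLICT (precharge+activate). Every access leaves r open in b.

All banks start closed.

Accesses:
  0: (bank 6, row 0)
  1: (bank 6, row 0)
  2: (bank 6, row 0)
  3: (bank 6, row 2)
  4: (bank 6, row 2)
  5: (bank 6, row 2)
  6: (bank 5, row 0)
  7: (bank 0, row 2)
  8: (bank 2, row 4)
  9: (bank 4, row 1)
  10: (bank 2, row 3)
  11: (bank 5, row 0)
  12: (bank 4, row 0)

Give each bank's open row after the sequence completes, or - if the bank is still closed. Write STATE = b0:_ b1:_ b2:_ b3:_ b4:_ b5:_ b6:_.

step 0: bank6 None->0 [EMPTY]
step 1: bank6 0->0 [HIT]
step 2: bank6 0->0 [HIT]
step 3: bank6 0->2 [CONFLICT]
step 4: bank6 2->2 [HIT]
step 5: bank6 2->2 [HIT]
step 6: bank5 None->0 [EMPTY]
step 7: bank0 None->2 [EMPTY]
step 8: bank2 None->4 [EMPTY]
step 9: bank4 None->1 [EMPTY]
step 10: bank2 4->3 [CONFLICT]
step 11: bank5 0->0 [HIT]
step 12: bank4 1->0 [CONFLICT]

STATE = b0:2 b1:- b2:3 b3:- b4:0 b5:0 b6:2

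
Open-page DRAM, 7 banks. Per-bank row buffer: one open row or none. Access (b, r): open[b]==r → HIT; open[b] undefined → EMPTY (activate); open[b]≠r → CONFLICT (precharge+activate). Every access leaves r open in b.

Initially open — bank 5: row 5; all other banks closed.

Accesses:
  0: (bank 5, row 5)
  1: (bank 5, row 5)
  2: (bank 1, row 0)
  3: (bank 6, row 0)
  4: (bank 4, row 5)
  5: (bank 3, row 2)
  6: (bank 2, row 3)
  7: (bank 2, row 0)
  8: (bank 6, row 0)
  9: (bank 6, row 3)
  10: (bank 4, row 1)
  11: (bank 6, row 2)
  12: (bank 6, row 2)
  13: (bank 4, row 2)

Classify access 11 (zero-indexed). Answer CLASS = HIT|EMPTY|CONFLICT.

  [0] b5 r5: had r5 ⇒ H
  [1] b5 r5: had r5 ⇒ H
  [2] b1 r0: no row ⇒ E
  [3] b6 r0: no row ⇒ E
  [4] b4 r5: no row ⇒ E
  [5] b3 r2: no row ⇒ E
  [6] b2 r3: no row ⇒ E
  [7] b2 r0: had r3 ⇒ C
  [8] b6 r0: had r0 ⇒ H
  [9] b6 r3: had r0 ⇒ C
  [10] b4 r1: had r5 ⇒ C
  [11] b6 r2: had r3 ⇒ C
  [12] b6 r2: had r2 ⇒ H
  [13] b4 r2: had r1 ⇒ C

CLASS = CONFLICT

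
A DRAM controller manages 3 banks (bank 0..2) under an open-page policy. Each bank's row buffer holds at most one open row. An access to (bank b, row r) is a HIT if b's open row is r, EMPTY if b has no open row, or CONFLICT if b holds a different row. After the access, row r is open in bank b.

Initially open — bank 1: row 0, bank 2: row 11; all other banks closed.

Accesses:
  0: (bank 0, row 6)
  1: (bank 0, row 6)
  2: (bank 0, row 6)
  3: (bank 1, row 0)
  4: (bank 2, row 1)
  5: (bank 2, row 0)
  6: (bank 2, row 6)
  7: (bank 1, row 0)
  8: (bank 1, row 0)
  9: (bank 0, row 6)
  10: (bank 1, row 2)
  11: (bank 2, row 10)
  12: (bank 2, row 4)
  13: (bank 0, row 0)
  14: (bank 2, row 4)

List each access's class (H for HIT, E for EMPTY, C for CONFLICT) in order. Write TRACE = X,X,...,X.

TRACE = E,H,H,H,C,C,C,H,H,H,C,C,C,C,H

  [0] b0 r6: no row ⇒ E
  [1] b0 r6: had r6 ⇒ H
  [2] b0 r6: had r6 ⇒ H
  [3] b1 r0: had r0 ⇒ H
  [4] b2 r1: had r11 ⇒ C
  [5] b2 r0: had r1 ⇒ C
  [6] b2 r6: had r0 ⇒ C
  [7] b1 r0: had r0 ⇒ H
  [8] b1 r0: had r0 ⇒ H
  [9] b0 r6: had r6 ⇒ H
  [10] b1 r2: had r0 ⇒ C
  [11] b2 r10: had r6 ⇒ C
  [12] b2 r4: had r10 ⇒ C
  [13] b0 r0: had r6 ⇒ C
  [14] b2 r4: had r4 ⇒ H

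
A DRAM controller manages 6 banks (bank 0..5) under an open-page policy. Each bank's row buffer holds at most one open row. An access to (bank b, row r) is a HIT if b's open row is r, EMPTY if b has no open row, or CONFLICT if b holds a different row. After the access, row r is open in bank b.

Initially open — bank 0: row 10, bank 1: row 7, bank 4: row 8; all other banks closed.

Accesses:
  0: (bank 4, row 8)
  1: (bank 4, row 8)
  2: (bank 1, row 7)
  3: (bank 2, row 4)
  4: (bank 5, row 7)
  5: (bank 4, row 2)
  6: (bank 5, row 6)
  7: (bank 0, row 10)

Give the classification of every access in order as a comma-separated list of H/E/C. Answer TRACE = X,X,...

#0 (4,8) H  (was 8)
#1 (4,8) H  (was 8)
#2 (1,7) H  (was 7)
#3 (2,4) E
#4 (5,7) E
#5 (4,2) C  (was 8)
#6 (5,6) C  (was 7)
#7 (0,10) H  (was 10)

TRACE = H,H,H,E,E,C,C,H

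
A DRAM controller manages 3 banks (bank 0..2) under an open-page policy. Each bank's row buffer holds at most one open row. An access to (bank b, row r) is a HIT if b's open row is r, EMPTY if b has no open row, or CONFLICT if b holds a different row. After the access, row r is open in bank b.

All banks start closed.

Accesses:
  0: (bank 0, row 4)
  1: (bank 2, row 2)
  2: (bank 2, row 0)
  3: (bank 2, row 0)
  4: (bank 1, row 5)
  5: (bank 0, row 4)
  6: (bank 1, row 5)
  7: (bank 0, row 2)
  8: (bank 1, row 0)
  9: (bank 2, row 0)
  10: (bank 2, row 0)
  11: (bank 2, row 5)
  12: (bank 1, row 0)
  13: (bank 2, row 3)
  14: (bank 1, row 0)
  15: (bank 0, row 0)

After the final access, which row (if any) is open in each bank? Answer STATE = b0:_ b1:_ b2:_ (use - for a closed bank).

0: bank 0 row 4 — prev None → EMPTY
1: bank 2 row 2 — prev None → EMPTY
2: bank 2 row 0 — prev 2 → CONFLICT
3: bank 2 row 0 — prev 0 → HIT
4: bank 1 row 5 — prev None → EMPTY
5: bank 0 row 4 — prev 4 → HIT
6: bank 1 row 5 — prev 5 → HIT
7: bank 0 row 2 — prev 4 → CONFLICT
8: bank 1 row 0 — prev 5 → CONFLICT
9: bank 2 row 0 — prev 0 → HIT
10: bank 2 row 0 — prev 0 → HIT
11: bank 2 row 5 — prev 0 → CONFLICT
12: bank 1 row 0 — prev 0 → HIT
13: bank 2 row 3 — prev 5 → CONFLICT
14: bank 1 row 0 — prev 0 → HIT
15: bank 0 row 0 — prev 2 → CONFLICT

STATE = b0:0 b1:0 b2:3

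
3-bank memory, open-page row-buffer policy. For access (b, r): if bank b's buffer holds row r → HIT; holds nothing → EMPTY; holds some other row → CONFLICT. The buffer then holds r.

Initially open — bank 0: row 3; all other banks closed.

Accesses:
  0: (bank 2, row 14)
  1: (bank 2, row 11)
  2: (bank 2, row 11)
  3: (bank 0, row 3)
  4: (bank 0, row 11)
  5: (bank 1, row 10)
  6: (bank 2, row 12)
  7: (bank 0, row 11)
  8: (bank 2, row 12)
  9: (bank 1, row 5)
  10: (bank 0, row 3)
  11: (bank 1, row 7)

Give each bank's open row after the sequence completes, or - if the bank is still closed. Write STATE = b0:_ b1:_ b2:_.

STATE = b0:3 b1:7 b2:12

0: bank 2 row 14 — prev None → EMPTY
1: bank 2 row 11 — prev 14 → CONFLICT
2: bank 2 row 11 — prev 11 → HIT
3: bank 0 row 3 — prev 3 → HIT
4: bank 0 row 11 — prev 3 → CONFLICT
5: bank 1 row 10 — prev None → EMPTY
6: bank 2 row 12 — prev 11 → CONFLICT
7: bank 0 row 11 — prev 11 → HIT
8: bank 2 row 12 — prev 12 → HIT
9: bank 1 row 5 — prev 10 → CONFLICT
10: bank 0 row 3 — prev 11 → CONFLICT
11: bank 1 row 7 — prev 5 → CONFLICT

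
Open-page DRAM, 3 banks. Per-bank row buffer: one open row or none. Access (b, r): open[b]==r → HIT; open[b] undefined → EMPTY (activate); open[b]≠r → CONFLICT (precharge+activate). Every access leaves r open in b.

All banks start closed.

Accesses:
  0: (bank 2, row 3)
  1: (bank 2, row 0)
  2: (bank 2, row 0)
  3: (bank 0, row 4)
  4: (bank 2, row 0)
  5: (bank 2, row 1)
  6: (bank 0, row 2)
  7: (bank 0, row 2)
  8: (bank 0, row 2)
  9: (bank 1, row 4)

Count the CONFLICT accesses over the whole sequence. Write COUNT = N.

#0 (2,3) E
#1 (2,0) C  (was 3)
#2 (2,0) H  (was 0)
#3 (0,4) E
#4 (2,0) H  (was 0)
#5 (2,1) C  (was 0)
#6 (0,2) C  (was 4)
#7 (0,2) H  (was 2)
#8 (0,2) H  (was 2)
#9 (1,4) E

COUNT = 3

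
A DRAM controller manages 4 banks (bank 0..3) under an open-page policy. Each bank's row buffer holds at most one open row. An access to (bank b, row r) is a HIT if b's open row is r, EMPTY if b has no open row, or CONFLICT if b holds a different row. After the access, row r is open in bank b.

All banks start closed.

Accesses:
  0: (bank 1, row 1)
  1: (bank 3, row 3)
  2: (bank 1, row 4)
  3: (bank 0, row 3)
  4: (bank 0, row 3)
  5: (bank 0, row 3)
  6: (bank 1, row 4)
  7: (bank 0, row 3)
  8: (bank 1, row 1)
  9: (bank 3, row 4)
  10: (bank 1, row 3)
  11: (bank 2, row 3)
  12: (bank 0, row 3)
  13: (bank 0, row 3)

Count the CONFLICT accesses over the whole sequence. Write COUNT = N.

COUNT = 4

step 0: bank1 None->1 [EMPTY]
step 1: bank3 None->3 [EMPTY]
step 2: bank1 1->4 [CONFLICT]
step 3: bank0 None->3 [EMPTY]
step 4: bank0 3->3 [HIT]
step 5: bank0 3->3 [HIT]
step 6: bank1 4->4 [HIT]
step 7: bank0 3->3 [HIT]
step 8: bank1 4->1 [CONFLICT]
step 9: bank3 3->4 [CONFLICT]
step 10: bank1 1->3 [CONFLICT]
step 11: bank2 None->3 [EMPTY]
step 12: bank0 3->3 [HIT]
step 13: bank0 3->3 [HIT]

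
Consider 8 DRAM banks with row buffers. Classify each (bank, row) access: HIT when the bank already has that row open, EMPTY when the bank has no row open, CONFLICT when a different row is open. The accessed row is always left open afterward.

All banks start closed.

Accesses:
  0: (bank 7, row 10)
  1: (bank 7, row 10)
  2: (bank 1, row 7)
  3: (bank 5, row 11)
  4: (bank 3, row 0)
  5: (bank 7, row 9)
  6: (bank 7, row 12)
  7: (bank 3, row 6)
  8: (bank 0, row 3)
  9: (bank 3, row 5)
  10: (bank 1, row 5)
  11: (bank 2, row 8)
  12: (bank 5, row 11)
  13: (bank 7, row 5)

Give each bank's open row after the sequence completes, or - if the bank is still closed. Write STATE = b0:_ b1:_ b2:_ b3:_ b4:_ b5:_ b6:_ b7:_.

STATE = b0:3 b1:5 b2:8 b3:5 b4:- b5:11 b6:- b7:5

0: bank 7 row 10 — prev None → EMPTY
1: bank 7 row 10 — prev 10 → HIT
2: bank 1 row 7 — prev None → EMPTY
3: bank 5 row 11 — prev None → EMPTY
4: bank 3 row 0 — prev None → EMPTY
5: bank 7 row 9 — prev 10 → CONFLICT
6: bank 7 row 12 — prev 9 → CONFLICT
7: bank 3 row 6 — prev 0 → CONFLICT
8: bank 0 row 3 — prev None → EMPTY
9: bank 3 row 5 — prev 6 → CONFLICT
10: bank 1 row 5 — prev 7 → CONFLICT
11: bank 2 row 8 — prev None → EMPTY
12: bank 5 row 11 — prev 11 → HIT
13: bank 7 row 5 — prev 12 → CONFLICT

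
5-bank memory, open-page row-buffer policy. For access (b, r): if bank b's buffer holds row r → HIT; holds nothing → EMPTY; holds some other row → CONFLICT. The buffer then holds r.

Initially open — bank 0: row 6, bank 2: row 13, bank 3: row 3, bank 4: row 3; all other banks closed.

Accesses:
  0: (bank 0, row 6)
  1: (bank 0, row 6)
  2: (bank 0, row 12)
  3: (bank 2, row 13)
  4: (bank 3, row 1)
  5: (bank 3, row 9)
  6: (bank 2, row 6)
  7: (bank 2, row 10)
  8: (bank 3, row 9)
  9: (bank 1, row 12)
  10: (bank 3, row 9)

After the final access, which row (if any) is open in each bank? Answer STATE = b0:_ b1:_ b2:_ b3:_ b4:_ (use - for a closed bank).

step 0: bank0 6->6 [HIT]
step 1: bank0 6->6 [HIT]
step 2: bank0 6->12 [CONFLICT]
step 3: bank2 13->13 [HIT]
step 4: bank3 3->1 [CONFLICT]
step 5: bank3 1->9 [CONFLICT]
step 6: bank2 13->6 [CONFLICT]
step 7: bank2 6->10 [CONFLICT]
step 8: bank3 9->9 [HIT]
step 9: bank1 None->12 [EMPTY]
step 10: bank3 9->9 [HIT]

STATE = b0:12 b1:12 b2:10 b3:9 b4:3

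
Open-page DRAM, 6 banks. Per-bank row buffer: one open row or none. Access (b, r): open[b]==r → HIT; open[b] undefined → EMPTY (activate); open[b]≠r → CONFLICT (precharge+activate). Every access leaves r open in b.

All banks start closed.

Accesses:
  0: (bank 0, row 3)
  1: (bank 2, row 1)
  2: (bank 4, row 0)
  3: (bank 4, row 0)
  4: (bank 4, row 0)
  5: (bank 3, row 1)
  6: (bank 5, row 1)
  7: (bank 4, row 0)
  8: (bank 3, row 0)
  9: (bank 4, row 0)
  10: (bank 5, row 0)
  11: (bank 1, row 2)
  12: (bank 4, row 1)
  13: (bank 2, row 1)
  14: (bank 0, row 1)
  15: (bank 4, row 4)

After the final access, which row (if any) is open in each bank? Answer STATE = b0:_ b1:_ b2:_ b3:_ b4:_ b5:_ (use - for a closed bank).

step 0: bank0 None->3 [EMPTY]
step 1: bank2 None->1 [EMPTY]
step 2: bank4 None->0 [EMPTY]
step 3: bank4 0->0 [HIT]
step 4: bank4 0->0 [HIT]
step 5: bank3 None->1 [EMPTY]
step 6: bank5 None->1 [EMPTY]
step 7: bank4 0->0 [HIT]
step 8: bank3 1->0 [CONFLICT]
step 9: bank4 0->0 [HIT]
step 10: bank5 1->0 [CONFLICT]
step 11: bank1 None->2 [EMPTY]
step 12: bank4 0->1 [CONFLICT]
step 13: bank2 1->1 [HIT]
step 14: bank0 3->1 [CONFLICT]
step 15: bank4 1->4 [CONFLICT]

STATE = b0:1 b1:2 b2:1 b3:0 b4:4 b5:0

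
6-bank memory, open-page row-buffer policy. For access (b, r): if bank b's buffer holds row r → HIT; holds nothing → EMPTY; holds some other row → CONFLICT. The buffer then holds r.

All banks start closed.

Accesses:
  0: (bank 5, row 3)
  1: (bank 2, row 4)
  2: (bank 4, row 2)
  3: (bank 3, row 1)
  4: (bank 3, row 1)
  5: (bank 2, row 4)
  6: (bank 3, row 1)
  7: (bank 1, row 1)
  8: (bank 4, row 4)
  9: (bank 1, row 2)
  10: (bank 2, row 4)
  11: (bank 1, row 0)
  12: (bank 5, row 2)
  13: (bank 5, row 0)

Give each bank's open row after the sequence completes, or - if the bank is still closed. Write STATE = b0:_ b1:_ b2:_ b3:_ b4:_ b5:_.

STATE = b0:- b1:0 b2:4 b3:1 b4:4 b5:0

#0 (5,3) E
#1 (2,4) E
#2 (4,2) E
#3 (3,1) E
#4 (3,1) H  (was 1)
#5 (2,4) H  (was 4)
#6 (3,1) H  (was 1)
#7 (1,1) E
#8 (4,4) C  (was 2)
#9 (1,2) C  (was 1)
#10 (2,4) H  (was 4)
#11 (1,0) C  (was 2)
#12 (5,2) C  (was 3)
#13 (5,0) C  (was 2)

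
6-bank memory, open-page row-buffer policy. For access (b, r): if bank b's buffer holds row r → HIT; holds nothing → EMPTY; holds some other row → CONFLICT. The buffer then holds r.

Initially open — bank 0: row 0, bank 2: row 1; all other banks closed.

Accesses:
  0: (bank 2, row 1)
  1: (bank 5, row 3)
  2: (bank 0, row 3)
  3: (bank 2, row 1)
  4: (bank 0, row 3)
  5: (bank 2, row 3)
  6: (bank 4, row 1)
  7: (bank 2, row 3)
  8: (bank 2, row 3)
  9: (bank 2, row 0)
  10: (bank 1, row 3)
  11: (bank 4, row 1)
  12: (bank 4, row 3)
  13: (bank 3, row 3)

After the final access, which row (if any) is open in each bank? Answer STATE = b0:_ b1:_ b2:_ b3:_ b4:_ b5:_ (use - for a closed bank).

STATE = b0:3 b1:3 b2:0 b3:3 b4:3 b5:3

  [0] b2 r1: had r1 ⇒ H
  [1] b5 r3: no row ⇒ E
  [2] b0 r3: had r0 ⇒ C
  [3] b2 r1: had r1 ⇒ H
  [4] b0 r3: had r3 ⇒ H
  [5] b2 r3: had r1 ⇒ C
  [6] b4 r1: no row ⇒ E
  [7] b2 r3: had r3 ⇒ H
  [8] b2 r3: had r3 ⇒ H
  [9] b2 r0: had r3 ⇒ C
  [10] b1 r3: no row ⇒ E
  [11] b4 r1: had r1 ⇒ H
  [12] b4 r3: had r1 ⇒ C
  [13] b3 r3: no row ⇒ E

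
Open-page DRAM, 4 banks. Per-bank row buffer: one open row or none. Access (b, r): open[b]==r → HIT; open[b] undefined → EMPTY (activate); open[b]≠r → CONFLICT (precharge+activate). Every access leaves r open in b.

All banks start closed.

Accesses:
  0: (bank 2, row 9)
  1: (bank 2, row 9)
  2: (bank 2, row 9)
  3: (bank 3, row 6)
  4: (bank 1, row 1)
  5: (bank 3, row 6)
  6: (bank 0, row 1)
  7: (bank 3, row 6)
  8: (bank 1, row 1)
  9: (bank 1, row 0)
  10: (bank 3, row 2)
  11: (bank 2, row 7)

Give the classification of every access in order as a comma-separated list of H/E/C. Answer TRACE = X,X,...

TRACE = E,H,H,E,E,H,E,H,H,C,C,C

  [0] b2 r9: no row ⇒ E
  [1] b2 r9: had r9 ⇒ H
  [2] b2 r9: had r9 ⇒ H
  [3] b3 r6: no row ⇒ E
  [4] b1 r1: no row ⇒ E
  [5] b3 r6: had r6 ⇒ H
  [6] b0 r1: no row ⇒ E
  [7] b3 r6: had r6 ⇒ H
  [8] b1 r1: had r1 ⇒ H
  [9] b1 r0: had r1 ⇒ C
  [10] b3 r2: had r6 ⇒ C
  [11] b2 r7: had r9 ⇒ C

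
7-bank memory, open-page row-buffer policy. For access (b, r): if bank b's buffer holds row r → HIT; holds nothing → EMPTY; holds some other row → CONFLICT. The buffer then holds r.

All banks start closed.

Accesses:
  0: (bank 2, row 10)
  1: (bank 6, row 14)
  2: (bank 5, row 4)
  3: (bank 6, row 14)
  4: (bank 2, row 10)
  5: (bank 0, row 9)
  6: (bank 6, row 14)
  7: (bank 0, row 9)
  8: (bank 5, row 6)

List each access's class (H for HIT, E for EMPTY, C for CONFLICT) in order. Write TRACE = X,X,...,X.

  [0] b2 r10: no row ⇒ E
  [1] b6 r14: no row ⇒ E
  [2] b5 r4: no row ⇒ E
  [3] b6 r14: had r14 ⇒ H
  [4] b2 r10: had r10 ⇒ H
  [5] b0 r9: no row ⇒ E
  [6] b6 r14: had r14 ⇒ H
  [7] b0 r9: had r9 ⇒ H
  [8] b5 r6: had r4 ⇒ C

TRACE = E,E,E,H,H,E,H,H,C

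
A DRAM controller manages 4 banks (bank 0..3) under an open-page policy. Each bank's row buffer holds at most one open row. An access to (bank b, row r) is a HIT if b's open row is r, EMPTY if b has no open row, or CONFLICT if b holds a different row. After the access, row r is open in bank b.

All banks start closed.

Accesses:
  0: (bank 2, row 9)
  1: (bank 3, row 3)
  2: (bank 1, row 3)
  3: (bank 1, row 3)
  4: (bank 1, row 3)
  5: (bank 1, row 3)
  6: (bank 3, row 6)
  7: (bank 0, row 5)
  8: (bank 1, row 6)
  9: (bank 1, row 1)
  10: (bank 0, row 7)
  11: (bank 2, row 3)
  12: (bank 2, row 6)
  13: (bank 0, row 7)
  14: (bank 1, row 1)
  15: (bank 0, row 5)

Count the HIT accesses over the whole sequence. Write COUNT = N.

0: bank 2 row 9 — prev None → EMPTY
1: bank 3 row 3 — prev None → EMPTY
2: bank 1 row 3 — prev None → EMPTY
3: bank 1 row 3 — prev 3 → HIT
4: bank 1 row 3 — prev 3 → HIT
5: bank 1 row 3 — prev 3 → HIT
6: bank 3 row 6 — prev 3 → CONFLICT
7: bank 0 row 5 — prev None → EMPTY
8: bank 1 row 6 — prev 3 → CONFLICT
9: bank 1 row 1 — prev 6 → CONFLICT
10: bank 0 row 7 — prev 5 → CONFLICT
11: bank 2 row 3 — prev 9 → CONFLICT
12: bank 2 row 6 — prev 3 → CONFLICT
13: bank 0 row 7 — prev 7 → HIT
14: bank 1 row 1 — prev 1 → HIT
15: bank 0 row 5 — prev 7 → CONFLICT

COUNT = 5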